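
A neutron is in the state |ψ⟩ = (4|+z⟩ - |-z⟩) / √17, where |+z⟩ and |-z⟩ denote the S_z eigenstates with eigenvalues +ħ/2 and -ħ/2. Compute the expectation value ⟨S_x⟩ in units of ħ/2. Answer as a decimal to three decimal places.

-0.471

⟨σ_x⟩ = 2 Re(a* b)/(|a|²+|b|²) with a = 4, b = -1.
a* b = -4, so ⟨σ_x⟩ = -8/17.
⟨S_x⟩ = (ħ/2)·⟨σ_x⟩.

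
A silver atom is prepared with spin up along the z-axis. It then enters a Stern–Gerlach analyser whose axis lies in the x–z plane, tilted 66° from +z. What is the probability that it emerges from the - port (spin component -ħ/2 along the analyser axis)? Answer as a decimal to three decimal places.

0.297

For spin-½, the probability of finding spin-up along an axis at angle θ to the initial spin direction is cos²(θ/2); spin-down is sin²(θ/2).
θ = 66°, so P = sin²(33°) ≈ 0.297.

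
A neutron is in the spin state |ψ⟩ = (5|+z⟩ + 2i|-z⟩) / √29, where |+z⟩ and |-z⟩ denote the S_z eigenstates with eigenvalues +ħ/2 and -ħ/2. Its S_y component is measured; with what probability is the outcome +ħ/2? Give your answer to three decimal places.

|+y⟩ = (|+z⟩ + i|-z⟩)/√2, so ⟨+y|ψ⟩ = (7) / (√2·√29).
P = |7|² / 58 = 49/58.

0.845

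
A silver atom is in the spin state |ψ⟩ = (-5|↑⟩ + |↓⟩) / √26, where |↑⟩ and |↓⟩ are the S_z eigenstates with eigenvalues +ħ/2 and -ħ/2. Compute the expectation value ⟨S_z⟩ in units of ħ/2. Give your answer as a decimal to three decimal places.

⟨σ_z⟩ = |a|² - |b|² divided by |a|²+|b|², with a, b the |↑⟩, |↓⟩ amplitudes.
= (25 - 1)/26 = 24/26.
⟨S_z⟩ = (ħ/2)·⟨σ_z⟩.

0.923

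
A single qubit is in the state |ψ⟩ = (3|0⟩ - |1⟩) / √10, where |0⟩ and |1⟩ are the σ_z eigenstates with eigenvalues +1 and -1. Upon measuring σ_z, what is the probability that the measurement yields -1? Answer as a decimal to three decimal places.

The -1 outcome corresponds to |1⟩. Its amplitude in |ψ⟩ is -1/√10.
P = |-1|² / 10 = 1/10.

0.100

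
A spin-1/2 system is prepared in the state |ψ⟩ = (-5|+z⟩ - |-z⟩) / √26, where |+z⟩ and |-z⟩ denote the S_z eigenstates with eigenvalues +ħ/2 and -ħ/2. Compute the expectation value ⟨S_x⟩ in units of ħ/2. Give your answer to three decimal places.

⟨σ_x⟩ = 2 Re(a* b)/(|a|²+|b|²) with a = -5, b = -1.
a* b = 5, so ⟨σ_x⟩ = 10/26.
⟨S_x⟩ = (ħ/2)·⟨σ_x⟩.

0.385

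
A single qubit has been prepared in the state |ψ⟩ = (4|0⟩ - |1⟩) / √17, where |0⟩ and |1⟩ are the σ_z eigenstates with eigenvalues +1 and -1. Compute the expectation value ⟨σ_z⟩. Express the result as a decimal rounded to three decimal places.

⟨σ_z⟩ = |a|² - |b|² divided by |a|²+|b|², with a, b the |0⟩, |1⟩ amplitudes.
= (16 - 1)/17 = 15/17.

0.882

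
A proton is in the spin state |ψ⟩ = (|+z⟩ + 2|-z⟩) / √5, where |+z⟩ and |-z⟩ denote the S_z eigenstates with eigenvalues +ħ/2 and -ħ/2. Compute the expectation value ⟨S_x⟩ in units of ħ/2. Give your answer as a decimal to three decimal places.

⟨σ_x⟩ = 2 Re(a* b)/(|a|²+|b|²) with a = 1, b = 2.
a* b = 2, so ⟨σ_x⟩ = 4/5.
⟨S_x⟩ = (ħ/2)·⟨σ_x⟩.

0.800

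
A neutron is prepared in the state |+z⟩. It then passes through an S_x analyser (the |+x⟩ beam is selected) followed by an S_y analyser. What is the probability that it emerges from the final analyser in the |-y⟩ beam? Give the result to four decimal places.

0.2500

First analyser (S_x): from |+z⟩, P(|+x⟩) = 1/2.
After stage 1 the state is |+x⟩; P(|-y⟩) = |⟨-y|+x⟩|² = 1/2.
Joint probability = 1/2 × 1/2 = 0.2500.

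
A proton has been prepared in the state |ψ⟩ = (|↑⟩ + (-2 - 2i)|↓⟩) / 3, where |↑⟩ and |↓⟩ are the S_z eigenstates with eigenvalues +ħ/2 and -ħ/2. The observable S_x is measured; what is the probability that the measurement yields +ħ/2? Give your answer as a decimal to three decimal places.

|+x⟩ = (|↑⟩ + |↓⟩)/√2, so ⟨+x|ψ⟩ = (-1 - 2i) / (√2·3).
P = |-1 - 2i|² / 18 = 5/18.

0.278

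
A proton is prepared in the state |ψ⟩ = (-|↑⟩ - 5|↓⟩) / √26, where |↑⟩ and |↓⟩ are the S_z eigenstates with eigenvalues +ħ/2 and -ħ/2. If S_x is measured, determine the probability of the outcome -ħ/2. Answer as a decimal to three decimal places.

|-x⟩ = (|↑⟩ - |↓⟩)/√2, so ⟨-x|ψ⟩ = (4) / (√2·√26).
P = |4|² / 52 = 16/52.

0.308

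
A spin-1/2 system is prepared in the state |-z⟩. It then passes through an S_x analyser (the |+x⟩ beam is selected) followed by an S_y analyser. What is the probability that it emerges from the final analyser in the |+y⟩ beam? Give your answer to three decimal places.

First analyser (S_x): from |-z⟩, P(|+x⟩) = 1/2.
After stage 1 the state is |+x⟩; P(|+y⟩) = |⟨+y|+x⟩|² = 1/2.
Joint probability = 1/2 × 1/2 = 0.250.

0.250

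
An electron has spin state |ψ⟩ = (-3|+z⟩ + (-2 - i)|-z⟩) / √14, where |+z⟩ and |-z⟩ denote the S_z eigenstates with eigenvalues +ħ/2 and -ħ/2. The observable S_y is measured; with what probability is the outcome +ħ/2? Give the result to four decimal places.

|+y⟩ = (|+z⟩ + i|-z⟩)/√2, so ⟨+y|ψ⟩ = (-4 + 2i) / (√2·√14).
P = |-4 + 2i|² / 28 = 20/28.

0.7143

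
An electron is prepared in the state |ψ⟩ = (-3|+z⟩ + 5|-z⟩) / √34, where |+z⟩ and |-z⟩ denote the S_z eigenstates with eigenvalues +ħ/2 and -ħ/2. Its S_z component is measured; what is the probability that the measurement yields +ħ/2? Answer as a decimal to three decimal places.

The +ħ/2 outcome corresponds to |+z⟩. Its amplitude in |ψ⟩ is -3/√34.
P = |-3|² / 34 = 9/34.

0.265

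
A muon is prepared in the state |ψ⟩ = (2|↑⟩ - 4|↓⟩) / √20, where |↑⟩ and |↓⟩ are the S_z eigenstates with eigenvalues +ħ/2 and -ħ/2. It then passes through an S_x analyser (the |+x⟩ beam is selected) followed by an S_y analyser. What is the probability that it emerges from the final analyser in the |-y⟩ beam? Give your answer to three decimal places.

First analyser (S_x): P(|+x⟩) = |⟨+x|ψ⟩|² = 4/40.
After stage 1 the state is |+x⟩; P(|-y⟩) = |⟨-y|+x⟩|² = 1/2.
Joint probability = 4/40 × 1/2 = 0.050.

0.050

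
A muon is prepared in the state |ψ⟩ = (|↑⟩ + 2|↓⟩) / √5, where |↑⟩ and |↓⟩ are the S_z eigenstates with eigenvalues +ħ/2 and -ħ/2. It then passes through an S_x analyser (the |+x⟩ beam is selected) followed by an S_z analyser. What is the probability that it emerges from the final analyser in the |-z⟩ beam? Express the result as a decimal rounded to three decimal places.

0.450

First analyser (S_x): P(|+x⟩) = |⟨+x|ψ⟩|² = 9/10.
After stage 1 the state is |+x⟩; P(|-z⟩) = |⟨-z|+x⟩|² = 1/2.
Joint probability = 9/10 × 1/2 = 0.450.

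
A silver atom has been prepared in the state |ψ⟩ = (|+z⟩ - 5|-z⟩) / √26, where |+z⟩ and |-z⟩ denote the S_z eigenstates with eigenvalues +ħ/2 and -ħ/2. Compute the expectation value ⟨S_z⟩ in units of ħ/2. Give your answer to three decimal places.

⟨σ_z⟩ = |a|² - |b|² divided by |a|²+|b|², with a, b the |+z⟩, |-z⟩ amplitudes.
= (1 - 25)/26 = -24/26.
⟨S_z⟩ = (ħ/2)·⟨σ_z⟩.

-0.923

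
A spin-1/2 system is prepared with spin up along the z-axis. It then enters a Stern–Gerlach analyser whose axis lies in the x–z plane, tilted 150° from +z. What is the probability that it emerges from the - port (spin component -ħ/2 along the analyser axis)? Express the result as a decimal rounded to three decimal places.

0.933

For spin-½, the probability of finding spin-up along an axis at angle θ to the initial spin direction is cos²(θ/2); spin-down is sin²(θ/2).
θ = 150°, so P = sin²(75°) ≈ 0.933.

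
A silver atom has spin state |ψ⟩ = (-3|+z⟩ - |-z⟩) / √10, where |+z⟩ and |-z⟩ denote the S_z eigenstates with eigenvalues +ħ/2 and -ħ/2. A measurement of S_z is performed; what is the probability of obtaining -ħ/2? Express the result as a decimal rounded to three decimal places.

The -ħ/2 outcome corresponds to |-z⟩. Its amplitude in |ψ⟩ is -1/√10.
P = |-1|² / 10 = 1/10.

0.100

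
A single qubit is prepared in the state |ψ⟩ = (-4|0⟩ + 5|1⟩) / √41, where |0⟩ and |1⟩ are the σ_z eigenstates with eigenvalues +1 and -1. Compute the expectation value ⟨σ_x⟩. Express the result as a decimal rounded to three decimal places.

⟨σ_x⟩ = 2 Re(a* b)/(|a|²+|b|²) with a = -4, b = 5.
a* b = -20, so ⟨σ_x⟩ = -40/41.

-0.976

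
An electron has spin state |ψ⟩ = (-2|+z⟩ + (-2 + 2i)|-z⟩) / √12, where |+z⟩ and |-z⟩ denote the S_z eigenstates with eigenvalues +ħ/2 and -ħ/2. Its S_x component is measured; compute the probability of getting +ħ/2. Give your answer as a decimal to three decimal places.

0.833

|+x⟩ = (|+z⟩ + |-z⟩)/√2, so ⟨+x|ψ⟩ = (-4 + 2i) / (√2·√12).
P = |-4 + 2i|² / 24 = 20/24.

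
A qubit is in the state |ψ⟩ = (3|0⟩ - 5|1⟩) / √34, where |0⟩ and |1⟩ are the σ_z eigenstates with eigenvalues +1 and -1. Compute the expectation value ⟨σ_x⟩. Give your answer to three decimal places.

-0.882

⟨σ_x⟩ = 2 Re(a* b)/(|a|²+|b|²) with a = 3, b = -5.
a* b = -15, so ⟨σ_x⟩ = -30/34.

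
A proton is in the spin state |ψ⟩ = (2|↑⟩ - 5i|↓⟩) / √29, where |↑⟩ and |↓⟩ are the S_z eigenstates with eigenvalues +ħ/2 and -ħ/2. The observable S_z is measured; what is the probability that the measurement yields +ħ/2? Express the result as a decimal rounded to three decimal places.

The +ħ/2 outcome corresponds to |↑⟩. Its amplitude in |ψ⟩ is 2/√29.
P = |2|² / 29 = 4/29.

0.138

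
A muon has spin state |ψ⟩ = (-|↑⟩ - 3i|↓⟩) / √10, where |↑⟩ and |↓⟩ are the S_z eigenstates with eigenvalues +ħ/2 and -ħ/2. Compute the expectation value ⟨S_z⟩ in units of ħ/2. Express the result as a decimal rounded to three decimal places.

⟨σ_z⟩ = |a|² - |b|² divided by |a|²+|b|², with a, b the |↑⟩, |↓⟩ amplitudes.
= (1 - 9)/10 = -8/10.
⟨S_z⟩ = (ħ/2)·⟨σ_z⟩.

-0.800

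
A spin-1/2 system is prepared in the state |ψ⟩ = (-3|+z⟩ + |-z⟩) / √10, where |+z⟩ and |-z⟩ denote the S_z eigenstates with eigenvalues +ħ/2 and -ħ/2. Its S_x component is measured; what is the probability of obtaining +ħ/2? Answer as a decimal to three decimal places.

|+x⟩ = (|+z⟩ + |-z⟩)/√2, so ⟨+x|ψ⟩ = (-2) / (√2·√10).
P = |-2|² / 20 = 4/20.

0.200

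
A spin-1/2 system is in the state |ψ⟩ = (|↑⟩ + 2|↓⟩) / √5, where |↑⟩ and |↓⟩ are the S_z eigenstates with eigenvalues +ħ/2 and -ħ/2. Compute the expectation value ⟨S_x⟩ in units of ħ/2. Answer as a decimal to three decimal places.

0.800

⟨σ_x⟩ = 2 Re(a* b)/(|a|²+|b|²) with a = 1, b = 2.
a* b = 2, so ⟨σ_x⟩ = 4/5.
⟨S_x⟩ = (ħ/2)·⟨σ_x⟩.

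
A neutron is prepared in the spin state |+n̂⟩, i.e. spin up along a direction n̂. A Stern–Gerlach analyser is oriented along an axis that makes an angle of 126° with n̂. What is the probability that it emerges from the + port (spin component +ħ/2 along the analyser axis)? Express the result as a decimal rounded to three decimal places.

0.206

For spin-½, the probability of finding spin-up along an axis at angle θ to the initial spin direction is cos²(θ/2); spin-down is sin²(θ/2).
θ = 126°, so P = cos²(63°) ≈ 0.206.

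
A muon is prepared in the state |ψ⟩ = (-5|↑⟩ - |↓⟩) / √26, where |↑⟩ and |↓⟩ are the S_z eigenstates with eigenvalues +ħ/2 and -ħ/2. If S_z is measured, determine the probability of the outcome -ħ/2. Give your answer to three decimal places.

0.038

The -ħ/2 outcome corresponds to |↓⟩. Its amplitude in |ψ⟩ is -1/√26.
P = |-1|² / 26 = 1/26.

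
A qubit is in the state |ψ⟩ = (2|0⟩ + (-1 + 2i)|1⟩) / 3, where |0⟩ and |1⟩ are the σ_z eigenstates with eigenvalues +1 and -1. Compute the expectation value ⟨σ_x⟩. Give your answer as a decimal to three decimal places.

-0.444

⟨σ_x⟩ = 2 Re(a* b)/(|a|²+|b|²) with a = 2, b = (-1 + 2i).
a* b = (-2 + 4i), so ⟨σ_x⟩ = -4/9.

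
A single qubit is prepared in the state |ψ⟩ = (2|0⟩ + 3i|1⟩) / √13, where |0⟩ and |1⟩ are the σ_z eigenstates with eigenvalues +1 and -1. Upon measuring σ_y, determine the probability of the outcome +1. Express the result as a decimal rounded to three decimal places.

|+y⟩ = (|0⟩ + i|1⟩)/√2, so ⟨+y|ψ⟩ = (5) / (√2·√13).
P = |5|² / 26 = 25/26.

0.962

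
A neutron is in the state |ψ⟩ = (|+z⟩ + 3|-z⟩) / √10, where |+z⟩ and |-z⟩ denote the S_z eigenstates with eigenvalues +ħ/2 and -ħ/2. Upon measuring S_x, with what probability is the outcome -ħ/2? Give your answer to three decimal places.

0.200

|-x⟩ = (|+z⟩ - |-z⟩)/√2, so ⟨-x|ψ⟩ = (-2) / (√2·√10).
P = |-2|² / 20 = 4/20.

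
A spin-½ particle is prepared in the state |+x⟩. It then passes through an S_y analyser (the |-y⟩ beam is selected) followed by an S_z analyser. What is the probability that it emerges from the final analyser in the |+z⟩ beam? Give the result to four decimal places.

First analyser (S_y): from |+x⟩, P(|-y⟩) = 1/2.
After stage 1 the state is |-y⟩; P(|+z⟩) = |⟨+z|-y⟩|² = 1/2.
Joint probability = 1/2 × 1/2 = 0.2500.

0.2500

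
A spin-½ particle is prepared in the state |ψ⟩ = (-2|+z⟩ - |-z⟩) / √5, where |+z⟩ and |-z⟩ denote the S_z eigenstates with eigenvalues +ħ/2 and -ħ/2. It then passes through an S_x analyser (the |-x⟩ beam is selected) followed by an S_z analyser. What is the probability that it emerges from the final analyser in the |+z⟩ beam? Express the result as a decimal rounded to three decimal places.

First analyser (S_x): P(|-x⟩) = |⟨-x|ψ⟩|² = 1/10.
After stage 1 the state is |-x⟩; P(|+z⟩) = |⟨+z|-x⟩|² = 1/2.
Joint probability = 1/10 × 1/2 = 0.050.

0.050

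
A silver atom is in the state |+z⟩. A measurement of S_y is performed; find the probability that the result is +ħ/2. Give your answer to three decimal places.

In the S_z basis, |+z⟩ = |↑⟩ and |+y⟩ = (|↑⟩ + i|↓⟩)/√2.
|⟨+y|+z⟩|² = 1/2.

0.500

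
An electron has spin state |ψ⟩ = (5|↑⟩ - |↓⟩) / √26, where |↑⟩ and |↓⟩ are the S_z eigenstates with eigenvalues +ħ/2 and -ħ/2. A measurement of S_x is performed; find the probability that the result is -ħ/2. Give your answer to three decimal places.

0.692

|-x⟩ = (|↑⟩ - |↓⟩)/√2, so ⟨-x|ψ⟩ = (6) / (√2·√26).
P = |6|² / 52 = 36/52.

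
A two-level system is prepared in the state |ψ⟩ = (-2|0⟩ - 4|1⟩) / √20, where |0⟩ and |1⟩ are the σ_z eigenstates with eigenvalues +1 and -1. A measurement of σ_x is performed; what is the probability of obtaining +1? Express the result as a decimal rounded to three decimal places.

0.900

|+x⟩ = (|0⟩ + |1⟩)/√2, so ⟨+x|ψ⟩ = (-6) / (√2·√20).
P = |-6|² / 40 = 36/40.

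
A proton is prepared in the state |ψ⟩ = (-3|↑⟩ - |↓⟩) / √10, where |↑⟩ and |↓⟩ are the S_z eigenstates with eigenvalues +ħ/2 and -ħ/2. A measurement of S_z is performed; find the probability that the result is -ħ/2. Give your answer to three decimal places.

0.100

The -ħ/2 outcome corresponds to |↓⟩. Its amplitude in |ψ⟩ is -1/√10.
P = |-1|² / 10 = 1/10.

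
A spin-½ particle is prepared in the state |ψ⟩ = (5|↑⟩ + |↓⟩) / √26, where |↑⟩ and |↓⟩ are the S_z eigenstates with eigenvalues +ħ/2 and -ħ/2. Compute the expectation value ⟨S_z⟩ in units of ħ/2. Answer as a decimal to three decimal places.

⟨σ_z⟩ = |a|² - |b|² divided by |a|²+|b|², with a, b the |↑⟩, |↓⟩ amplitudes.
= (25 - 1)/26 = 24/26.
⟨S_z⟩ = (ħ/2)·⟨σ_z⟩.

0.923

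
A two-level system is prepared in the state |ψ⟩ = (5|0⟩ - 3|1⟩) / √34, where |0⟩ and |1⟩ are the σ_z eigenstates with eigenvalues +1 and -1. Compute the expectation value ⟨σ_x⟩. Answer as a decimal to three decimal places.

⟨σ_x⟩ = 2 Re(a* b)/(|a|²+|b|²) with a = 5, b = -3.
a* b = -15, so ⟨σ_x⟩ = -30/34.

-0.882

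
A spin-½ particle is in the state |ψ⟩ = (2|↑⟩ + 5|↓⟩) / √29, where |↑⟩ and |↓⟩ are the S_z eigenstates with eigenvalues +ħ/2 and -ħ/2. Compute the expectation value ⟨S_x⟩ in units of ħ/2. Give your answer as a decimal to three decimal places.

0.690

⟨σ_x⟩ = 2 Re(a* b)/(|a|²+|b|²) with a = 2, b = 5.
a* b = 10, so ⟨σ_x⟩ = 20/29.
⟨S_x⟩ = (ħ/2)·⟨σ_x⟩.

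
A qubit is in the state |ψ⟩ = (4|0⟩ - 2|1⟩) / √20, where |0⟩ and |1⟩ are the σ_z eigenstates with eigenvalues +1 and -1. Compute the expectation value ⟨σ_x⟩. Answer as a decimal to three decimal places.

⟨σ_x⟩ = 2 Re(a* b)/(|a|²+|b|²) with a = 4, b = -2.
a* b = -8, so ⟨σ_x⟩ = -16/20.

-0.800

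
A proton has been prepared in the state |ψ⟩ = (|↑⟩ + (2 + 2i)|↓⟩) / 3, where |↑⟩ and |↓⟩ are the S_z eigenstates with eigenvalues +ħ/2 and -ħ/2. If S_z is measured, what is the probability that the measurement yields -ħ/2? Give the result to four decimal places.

The -ħ/2 outcome corresponds to |↓⟩. Its amplitude in |ψ⟩ is (2 + 2i)/3.
P = |2 + 2i|² / 9 = 8/9.

0.8889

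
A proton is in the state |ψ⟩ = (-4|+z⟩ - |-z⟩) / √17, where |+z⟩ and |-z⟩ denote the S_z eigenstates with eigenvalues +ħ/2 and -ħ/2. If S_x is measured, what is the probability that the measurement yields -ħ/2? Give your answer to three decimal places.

0.265

|-x⟩ = (|+z⟩ - |-z⟩)/√2, so ⟨-x|ψ⟩ = (-3) / (√2·√17).
P = |-3|² / 34 = 9/34.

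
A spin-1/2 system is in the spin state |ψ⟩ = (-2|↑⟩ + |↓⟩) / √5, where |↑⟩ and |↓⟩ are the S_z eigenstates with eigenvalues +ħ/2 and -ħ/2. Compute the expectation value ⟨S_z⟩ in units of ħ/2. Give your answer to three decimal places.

⟨σ_z⟩ = |a|² - |b|² divided by |a|²+|b|², with a, b the |↑⟩, |↓⟩ amplitudes.
= (4 - 1)/5 = 3/5.
⟨S_z⟩ = (ħ/2)·⟨σ_z⟩.

0.600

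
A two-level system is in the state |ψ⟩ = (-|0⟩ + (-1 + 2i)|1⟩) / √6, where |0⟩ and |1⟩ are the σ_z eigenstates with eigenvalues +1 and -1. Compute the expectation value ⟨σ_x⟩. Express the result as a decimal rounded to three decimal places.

0.333

⟨σ_x⟩ = 2 Re(a* b)/(|a|²+|b|²) with a = -1, b = (-1 + 2i).
a* b = (1 - 2i), so ⟨σ_x⟩ = 2/6.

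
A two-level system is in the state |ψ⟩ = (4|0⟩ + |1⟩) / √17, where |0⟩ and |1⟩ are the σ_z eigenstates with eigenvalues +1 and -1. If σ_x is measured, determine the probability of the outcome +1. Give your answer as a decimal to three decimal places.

|+x⟩ = (|0⟩ + |1⟩)/√2, so ⟨+x|ψ⟩ = (5) / (√2·√17).
P = |5|² / 34 = 25/34.

0.735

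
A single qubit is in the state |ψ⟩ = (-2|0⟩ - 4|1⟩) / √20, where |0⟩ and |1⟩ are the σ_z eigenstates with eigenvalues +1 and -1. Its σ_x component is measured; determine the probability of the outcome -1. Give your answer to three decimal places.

0.100

|-x⟩ = (|0⟩ - |1⟩)/√2, so ⟨-x|ψ⟩ = (2) / (√2·√20).
P = |2|² / 40 = 4/40.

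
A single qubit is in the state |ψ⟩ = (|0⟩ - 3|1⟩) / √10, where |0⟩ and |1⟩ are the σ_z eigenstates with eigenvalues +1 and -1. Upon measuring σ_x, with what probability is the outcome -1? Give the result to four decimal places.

|-x⟩ = (|0⟩ - |1⟩)/√2, so ⟨-x|ψ⟩ = (4) / (√2·√10).
P = |4|² / 20 = 16/20.

0.8000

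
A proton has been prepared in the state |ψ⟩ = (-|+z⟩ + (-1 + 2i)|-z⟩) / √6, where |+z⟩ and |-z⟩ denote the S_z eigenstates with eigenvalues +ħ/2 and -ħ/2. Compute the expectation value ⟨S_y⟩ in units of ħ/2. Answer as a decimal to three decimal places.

⟨σ_y⟩ = 2 Im(a* b)/(|a|²+|b|²) with a = -1, b = (-1 + 2i).
a* b = (1 - 2i), so ⟨σ_y⟩ = -4/6.
⟨S_y⟩ = (ħ/2)·⟨σ_y⟩.

-0.667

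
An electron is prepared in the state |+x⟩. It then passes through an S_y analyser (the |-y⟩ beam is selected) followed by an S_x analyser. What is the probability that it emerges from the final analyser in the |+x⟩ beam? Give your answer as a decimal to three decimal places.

0.250

First analyser (S_y): from |+x⟩, P(|-y⟩) = 1/2.
After stage 1 the state is |-y⟩; P(|+x⟩) = |⟨+x|-y⟩|² = 1/2.
Joint probability = 1/2 × 1/2 = 0.250.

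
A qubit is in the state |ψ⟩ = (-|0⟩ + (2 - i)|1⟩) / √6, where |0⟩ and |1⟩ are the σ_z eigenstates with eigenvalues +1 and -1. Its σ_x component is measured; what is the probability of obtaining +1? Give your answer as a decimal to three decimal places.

0.167

|+x⟩ = (|0⟩ + |1⟩)/√2, so ⟨+x|ψ⟩ = (1 - i) / (√2·√6).
P = |1 - i|² / 12 = 2/12.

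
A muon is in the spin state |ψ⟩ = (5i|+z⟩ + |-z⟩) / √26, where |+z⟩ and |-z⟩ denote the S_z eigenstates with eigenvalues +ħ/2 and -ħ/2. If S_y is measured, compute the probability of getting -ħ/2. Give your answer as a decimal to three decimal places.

0.692

|-y⟩ = (|+z⟩ - i|-z⟩)/√2, so ⟨-y|ψ⟩ = (6i) / (√2·√26).
P = |6i|² / 52 = 36/52.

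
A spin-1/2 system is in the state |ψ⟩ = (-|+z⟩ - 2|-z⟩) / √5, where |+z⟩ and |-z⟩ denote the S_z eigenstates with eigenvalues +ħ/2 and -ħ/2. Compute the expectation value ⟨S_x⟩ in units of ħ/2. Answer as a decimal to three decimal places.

0.800

⟨σ_x⟩ = 2 Re(a* b)/(|a|²+|b|²) with a = -1, b = -2.
a* b = 2, so ⟨σ_x⟩ = 4/5.
⟨S_x⟩ = (ħ/2)·⟨σ_x⟩.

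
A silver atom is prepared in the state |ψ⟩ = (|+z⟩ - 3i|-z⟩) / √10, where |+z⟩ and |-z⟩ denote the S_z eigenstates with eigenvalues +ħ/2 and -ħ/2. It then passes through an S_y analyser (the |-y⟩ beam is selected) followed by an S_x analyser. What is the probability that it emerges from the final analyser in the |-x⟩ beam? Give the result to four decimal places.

0.4000

First analyser (S_y): P(|-y⟩) = |⟨-y|ψ⟩|² = 16/20.
After stage 1 the state is |-y⟩; P(|-x⟩) = |⟨-x|-y⟩|² = 1/2.
Joint probability = 16/20 × 1/2 = 0.4000.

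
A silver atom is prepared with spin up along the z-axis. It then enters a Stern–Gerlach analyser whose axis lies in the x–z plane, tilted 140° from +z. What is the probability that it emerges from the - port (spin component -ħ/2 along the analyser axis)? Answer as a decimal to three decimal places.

For spin-½, the probability of finding spin-up along an axis at angle θ to the initial spin direction is cos²(θ/2); spin-down is sin²(θ/2).
θ = 140°, so P = sin²(70°) ≈ 0.883.

0.883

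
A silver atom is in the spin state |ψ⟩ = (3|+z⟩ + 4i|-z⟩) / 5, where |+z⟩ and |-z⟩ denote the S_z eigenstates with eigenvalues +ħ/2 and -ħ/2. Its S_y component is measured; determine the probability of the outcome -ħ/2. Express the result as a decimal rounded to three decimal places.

0.020

|-y⟩ = (|+z⟩ - i|-z⟩)/√2, so ⟨-y|ψ⟩ = (-1) / (√2·5).
P = |-1|² / 50 = 1/50.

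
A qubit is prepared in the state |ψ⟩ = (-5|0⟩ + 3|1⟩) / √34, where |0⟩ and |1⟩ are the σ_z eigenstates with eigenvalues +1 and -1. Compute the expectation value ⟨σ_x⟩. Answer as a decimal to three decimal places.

-0.882

⟨σ_x⟩ = 2 Re(a* b)/(|a|²+|b|²) with a = -5, b = 3.
a* b = -15, so ⟨σ_x⟩ = -30/34.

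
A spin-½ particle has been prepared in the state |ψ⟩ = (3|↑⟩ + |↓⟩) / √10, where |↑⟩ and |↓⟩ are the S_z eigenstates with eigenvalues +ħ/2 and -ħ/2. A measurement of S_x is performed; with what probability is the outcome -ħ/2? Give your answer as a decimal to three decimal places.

|-x⟩ = (|↑⟩ - |↓⟩)/√2, so ⟨-x|ψ⟩ = (2) / (√2·√10).
P = |2|² / 20 = 4/20.

0.200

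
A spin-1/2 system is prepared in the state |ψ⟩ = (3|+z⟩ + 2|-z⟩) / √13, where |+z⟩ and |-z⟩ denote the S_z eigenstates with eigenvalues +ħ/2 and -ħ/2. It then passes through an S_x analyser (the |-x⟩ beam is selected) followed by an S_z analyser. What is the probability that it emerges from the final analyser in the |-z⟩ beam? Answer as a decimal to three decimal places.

First analyser (S_x): P(|-x⟩) = |⟨-x|ψ⟩|² = 1/26.
After stage 1 the state is |-x⟩; P(|-z⟩) = |⟨-z|-x⟩|² = 1/2.
Joint probability = 1/26 × 1/2 = 0.019.

0.019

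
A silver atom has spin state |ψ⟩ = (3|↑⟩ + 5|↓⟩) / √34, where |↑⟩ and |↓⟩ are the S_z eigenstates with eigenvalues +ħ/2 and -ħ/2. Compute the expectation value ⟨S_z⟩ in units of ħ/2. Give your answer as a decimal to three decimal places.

-0.471

⟨σ_z⟩ = |a|² - |b|² divided by |a|²+|b|², with a, b the |↑⟩, |↓⟩ amplitudes.
= (9 - 25)/34 = -16/34.
⟨S_z⟩ = (ħ/2)·⟨σ_z⟩.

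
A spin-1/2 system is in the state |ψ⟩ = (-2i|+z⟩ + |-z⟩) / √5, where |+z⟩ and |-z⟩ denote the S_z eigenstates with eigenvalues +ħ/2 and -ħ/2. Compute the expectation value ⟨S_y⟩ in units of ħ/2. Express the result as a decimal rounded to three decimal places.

0.800

⟨σ_y⟩ = 2 Im(a* b)/(|a|²+|b|²) with a = -2i, b = 1.
a* b = 2i, so ⟨σ_y⟩ = 4/5.
⟨S_y⟩ = (ħ/2)·⟨σ_y⟩.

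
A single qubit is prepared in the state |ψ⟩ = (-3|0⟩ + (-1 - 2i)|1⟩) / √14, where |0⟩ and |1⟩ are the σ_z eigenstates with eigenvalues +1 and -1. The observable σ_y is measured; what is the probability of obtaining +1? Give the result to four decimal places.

0.9286

|+y⟩ = (|0⟩ + i|1⟩)/√2, so ⟨+y|ψ⟩ = (-5 + i) / (√2·√14).
P = |-5 + i|² / 28 = 26/28.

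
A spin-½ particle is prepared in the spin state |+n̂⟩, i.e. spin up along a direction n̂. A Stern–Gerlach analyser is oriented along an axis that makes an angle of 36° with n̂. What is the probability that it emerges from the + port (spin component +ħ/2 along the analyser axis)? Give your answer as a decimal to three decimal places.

0.905

For spin-½, the probability of finding spin-up along an axis at angle θ to the initial spin direction is cos²(θ/2); spin-down is sin²(θ/2).
θ = 36°, so P = cos²(18°) ≈ 0.905.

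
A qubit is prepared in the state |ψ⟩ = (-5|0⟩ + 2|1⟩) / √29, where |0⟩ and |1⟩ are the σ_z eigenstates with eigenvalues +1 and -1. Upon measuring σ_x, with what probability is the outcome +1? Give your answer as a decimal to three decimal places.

|+x⟩ = (|0⟩ + |1⟩)/√2, so ⟨+x|ψ⟩ = (-3) / (√2·√29).
P = |-3|² / 58 = 9/58.

0.155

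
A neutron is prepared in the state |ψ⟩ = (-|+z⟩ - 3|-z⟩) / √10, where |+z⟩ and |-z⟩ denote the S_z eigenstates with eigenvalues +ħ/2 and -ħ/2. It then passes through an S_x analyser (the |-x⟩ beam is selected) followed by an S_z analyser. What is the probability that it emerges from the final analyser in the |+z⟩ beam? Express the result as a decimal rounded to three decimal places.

First analyser (S_x): P(|-x⟩) = |⟨-x|ψ⟩|² = 4/20.
After stage 1 the state is |-x⟩; P(|+z⟩) = |⟨+z|-x⟩|² = 1/2.
Joint probability = 4/20 × 1/2 = 0.100.

0.100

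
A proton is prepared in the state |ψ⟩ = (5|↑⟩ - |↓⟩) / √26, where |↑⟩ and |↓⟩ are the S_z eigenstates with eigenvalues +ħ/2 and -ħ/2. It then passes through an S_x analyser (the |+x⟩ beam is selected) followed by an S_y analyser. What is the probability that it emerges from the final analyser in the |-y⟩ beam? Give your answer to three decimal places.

0.154

First analyser (S_x): P(|+x⟩) = |⟨+x|ψ⟩|² = 16/52.
After stage 1 the state is |+x⟩; P(|-y⟩) = |⟨-y|+x⟩|² = 1/2.
Joint probability = 16/52 × 1/2 = 0.154.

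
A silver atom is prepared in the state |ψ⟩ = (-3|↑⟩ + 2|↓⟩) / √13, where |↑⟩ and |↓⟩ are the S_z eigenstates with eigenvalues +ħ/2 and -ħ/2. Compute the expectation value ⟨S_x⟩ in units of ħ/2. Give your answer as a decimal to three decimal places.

⟨σ_x⟩ = 2 Re(a* b)/(|a|²+|b|²) with a = -3, b = 2.
a* b = -6, so ⟨σ_x⟩ = -12/13.
⟨S_x⟩ = (ħ/2)·⟨σ_x⟩.

-0.923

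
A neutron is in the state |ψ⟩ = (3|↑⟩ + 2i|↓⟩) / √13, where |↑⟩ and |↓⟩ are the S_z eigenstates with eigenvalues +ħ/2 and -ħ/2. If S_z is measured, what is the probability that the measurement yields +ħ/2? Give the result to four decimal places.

0.6923

The +ħ/2 outcome corresponds to |↑⟩. Its amplitude in |ψ⟩ is 3/√13.
P = |3|² / 13 = 9/13.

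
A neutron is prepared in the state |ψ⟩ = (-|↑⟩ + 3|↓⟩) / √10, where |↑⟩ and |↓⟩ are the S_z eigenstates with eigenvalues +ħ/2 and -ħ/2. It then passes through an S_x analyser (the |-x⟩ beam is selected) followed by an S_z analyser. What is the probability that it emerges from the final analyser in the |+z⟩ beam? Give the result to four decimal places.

0.4000

First analyser (S_x): P(|-x⟩) = |⟨-x|ψ⟩|² = 16/20.
After stage 1 the state is |-x⟩; P(|+z⟩) = |⟨+z|-x⟩|² = 1/2.
Joint probability = 16/20 × 1/2 = 0.4000.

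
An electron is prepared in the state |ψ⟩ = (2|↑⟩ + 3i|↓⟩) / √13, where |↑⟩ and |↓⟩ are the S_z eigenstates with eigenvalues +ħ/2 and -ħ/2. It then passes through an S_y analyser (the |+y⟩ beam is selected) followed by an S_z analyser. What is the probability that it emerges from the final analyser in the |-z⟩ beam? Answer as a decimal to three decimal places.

First analyser (S_y): P(|+y⟩) = |⟨+y|ψ⟩|² = 25/26.
After stage 1 the state is |+y⟩; P(|-z⟩) = |⟨-z|+y⟩|² = 1/2.
Joint probability = 25/26 × 1/2 = 0.481.

0.481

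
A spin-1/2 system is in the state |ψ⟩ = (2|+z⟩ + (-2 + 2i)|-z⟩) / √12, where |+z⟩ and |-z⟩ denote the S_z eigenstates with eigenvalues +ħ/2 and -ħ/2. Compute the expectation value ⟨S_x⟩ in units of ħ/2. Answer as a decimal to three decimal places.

⟨σ_x⟩ = 2 Re(a* b)/(|a|²+|b|²) with a = 2, b = (-2 + 2i).
a* b = (-4 + 4i), so ⟨σ_x⟩ = -8/12.
⟨S_x⟩ = (ħ/2)·⟨σ_x⟩.

-0.667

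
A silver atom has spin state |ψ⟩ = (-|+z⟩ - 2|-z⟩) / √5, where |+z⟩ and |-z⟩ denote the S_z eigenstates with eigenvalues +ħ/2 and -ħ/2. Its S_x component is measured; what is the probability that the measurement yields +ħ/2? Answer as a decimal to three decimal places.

0.900

|+x⟩ = (|+z⟩ + |-z⟩)/√2, so ⟨+x|ψ⟩ = (-3) / (√2·√5).
P = |-3|² / 10 = 9/10.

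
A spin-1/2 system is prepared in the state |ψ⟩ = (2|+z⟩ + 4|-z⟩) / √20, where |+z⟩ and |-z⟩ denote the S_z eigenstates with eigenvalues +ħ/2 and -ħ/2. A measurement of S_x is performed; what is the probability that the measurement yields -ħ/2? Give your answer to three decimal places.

0.100

|-x⟩ = (|+z⟩ - |-z⟩)/√2, so ⟨-x|ψ⟩ = (-2) / (√2·√20).
P = |-2|² / 40 = 4/40.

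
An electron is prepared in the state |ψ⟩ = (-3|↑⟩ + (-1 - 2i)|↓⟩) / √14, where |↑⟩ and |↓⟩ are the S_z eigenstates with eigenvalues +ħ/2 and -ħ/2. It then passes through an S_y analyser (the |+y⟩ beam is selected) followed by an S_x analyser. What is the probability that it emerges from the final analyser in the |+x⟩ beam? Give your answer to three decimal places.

First analyser (S_y): P(|+y⟩) = |⟨+y|ψ⟩|² = 26/28.
After stage 1 the state is |+y⟩; P(|+x⟩) = |⟨+x|+y⟩|² = 1/2.
Joint probability = 26/28 × 1/2 = 0.464.

0.464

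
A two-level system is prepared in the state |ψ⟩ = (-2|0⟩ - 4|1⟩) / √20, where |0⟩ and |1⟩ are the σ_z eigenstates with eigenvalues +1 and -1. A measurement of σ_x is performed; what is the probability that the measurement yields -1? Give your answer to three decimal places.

0.100

|-x⟩ = (|0⟩ - |1⟩)/√2, so ⟨-x|ψ⟩ = (2) / (√2·√20).
P = |2|² / 40 = 4/40.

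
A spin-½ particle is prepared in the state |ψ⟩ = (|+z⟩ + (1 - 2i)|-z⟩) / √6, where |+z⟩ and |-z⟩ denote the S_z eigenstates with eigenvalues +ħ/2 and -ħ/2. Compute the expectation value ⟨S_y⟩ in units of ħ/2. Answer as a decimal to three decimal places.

-0.667

⟨σ_y⟩ = 2 Im(a* b)/(|a|²+|b|²) with a = 1, b = (1 - 2i).
a* b = (1 - 2i), so ⟨σ_y⟩ = -4/6.
⟨S_y⟩ = (ħ/2)·⟨σ_y⟩.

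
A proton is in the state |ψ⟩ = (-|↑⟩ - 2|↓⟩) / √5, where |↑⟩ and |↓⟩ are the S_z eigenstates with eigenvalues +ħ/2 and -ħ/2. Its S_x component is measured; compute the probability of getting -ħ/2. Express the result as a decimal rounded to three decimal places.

|-x⟩ = (|↑⟩ - |↓⟩)/√2, so ⟨-x|ψ⟩ = (1) / (√2·√5).
P = |1|² / 10 = 1/10.

0.100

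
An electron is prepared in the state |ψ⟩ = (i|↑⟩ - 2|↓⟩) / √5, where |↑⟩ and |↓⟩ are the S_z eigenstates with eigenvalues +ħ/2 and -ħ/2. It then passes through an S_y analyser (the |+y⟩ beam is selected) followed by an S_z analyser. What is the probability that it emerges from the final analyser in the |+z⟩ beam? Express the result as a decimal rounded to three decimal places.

0.450

First analyser (S_y): P(|+y⟩) = |⟨+y|ψ⟩|² = 9/10.
After stage 1 the state is |+y⟩; P(|+z⟩) = |⟨+z|+y⟩|² = 1/2.
Joint probability = 9/10 × 1/2 = 0.450.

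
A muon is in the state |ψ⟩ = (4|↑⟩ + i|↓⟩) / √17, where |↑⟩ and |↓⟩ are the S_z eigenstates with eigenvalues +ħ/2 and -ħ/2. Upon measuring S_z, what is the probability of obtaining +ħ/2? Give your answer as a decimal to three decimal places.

0.941

The +ħ/2 outcome corresponds to |↑⟩. Its amplitude in |ψ⟩ is 4/√17.
P = |4|² / 17 = 16/17.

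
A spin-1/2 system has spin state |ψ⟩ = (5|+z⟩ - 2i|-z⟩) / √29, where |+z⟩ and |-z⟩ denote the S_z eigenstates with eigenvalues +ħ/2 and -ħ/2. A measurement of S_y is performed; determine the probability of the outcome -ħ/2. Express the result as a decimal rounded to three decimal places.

0.845

|-y⟩ = (|+z⟩ - i|-z⟩)/√2, so ⟨-y|ψ⟩ = (7) / (√2·√29).
P = |7|² / 58 = 49/58.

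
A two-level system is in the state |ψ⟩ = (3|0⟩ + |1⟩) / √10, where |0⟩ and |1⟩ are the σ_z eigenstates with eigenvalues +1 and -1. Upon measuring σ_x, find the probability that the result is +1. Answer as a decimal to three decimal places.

|+x⟩ = (|0⟩ + |1⟩)/√2, so ⟨+x|ψ⟩ = (4) / (√2·√10).
P = |4|² / 20 = 16/20.

0.800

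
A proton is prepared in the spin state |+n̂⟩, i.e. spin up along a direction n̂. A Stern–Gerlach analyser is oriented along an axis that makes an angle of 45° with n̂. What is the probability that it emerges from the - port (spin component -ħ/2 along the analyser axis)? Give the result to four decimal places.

0.1464

For spin-½, the probability of finding spin-up along an axis at angle θ to the initial spin direction is cos²(θ/2); spin-down is sin²(θ/2).
θ = 45°, so P = sin²(22.5°) ≈ 0.1464.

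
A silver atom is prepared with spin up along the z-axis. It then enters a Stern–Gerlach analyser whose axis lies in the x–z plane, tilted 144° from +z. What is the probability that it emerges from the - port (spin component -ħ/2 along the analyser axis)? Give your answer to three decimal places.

For spin-½, the probability of finding spin-up along an axis at angle θ to the initial spin direction is cos²(θ/2); spin-down is sin²(θ/2).
θ = 144°, so P = sin²(72°) ≈ 0.905.

0.905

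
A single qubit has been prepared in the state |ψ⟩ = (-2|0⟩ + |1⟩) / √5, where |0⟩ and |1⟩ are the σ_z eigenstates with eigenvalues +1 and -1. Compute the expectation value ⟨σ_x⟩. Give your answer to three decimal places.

-0.800

⟨σ_x⟩ = 2 Re(a* b)/(|a|²+|b|²) with a = -2, b = 1.
a* b = -2, so ⟨σ_x⟩ = -4/5.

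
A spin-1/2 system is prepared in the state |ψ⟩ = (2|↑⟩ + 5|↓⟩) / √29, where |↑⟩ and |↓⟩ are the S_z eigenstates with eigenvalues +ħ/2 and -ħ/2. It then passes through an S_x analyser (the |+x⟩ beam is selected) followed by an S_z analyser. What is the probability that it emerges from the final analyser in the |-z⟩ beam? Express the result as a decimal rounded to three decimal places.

0.422

First analyser (S_x): P(|+x⟩) = |⟨+x|ψ⟩|² = 49/58.
After stage 1 the state is |+x⟩; P(|-z⟩) = |⟨-z|+x⟩|² = 1/2.
Joint probability = 49/58 × 1/2 = 0.422.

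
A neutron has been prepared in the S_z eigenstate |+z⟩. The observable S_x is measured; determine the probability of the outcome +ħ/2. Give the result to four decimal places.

In the S_z basis, |+z⟩ = |+z⟩ and |+x⟩ = (|+z⟩ + |-z⟩)/√2.
|⟨+x|+z⟩|² = 1/2.

0.5000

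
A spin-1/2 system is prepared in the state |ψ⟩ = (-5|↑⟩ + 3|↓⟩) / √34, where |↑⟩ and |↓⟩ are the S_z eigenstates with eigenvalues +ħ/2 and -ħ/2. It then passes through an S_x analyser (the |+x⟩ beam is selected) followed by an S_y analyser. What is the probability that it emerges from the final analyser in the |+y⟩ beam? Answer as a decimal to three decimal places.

0.029

First analyser (S_x): P(|+x⟩) = |⟨+x|ψ⟩|² = 4/68.
After stage 1 the state is |+x⟩; P(|+y⟩) = |⟨+y|+x⟩|² = 1/2.
Joint probability = 4/68 × 1/2 = 0.029.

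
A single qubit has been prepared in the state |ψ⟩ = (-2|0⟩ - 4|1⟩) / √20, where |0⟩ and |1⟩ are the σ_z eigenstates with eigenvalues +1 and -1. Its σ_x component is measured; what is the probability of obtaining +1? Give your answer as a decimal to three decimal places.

0.900

|+x⟩ = (|0⟩ + |1⟩)/√2, so ⟨+x|ψ⟩ = (-6) / (√2·√20).
P = |-6|² / 40 = 36/40.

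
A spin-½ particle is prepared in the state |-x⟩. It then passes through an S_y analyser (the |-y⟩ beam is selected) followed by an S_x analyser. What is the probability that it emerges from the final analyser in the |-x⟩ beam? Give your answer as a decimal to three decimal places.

First analyser (S_y): from |-x⟩, P(|-y⟩) = 1/2.
After stage 1 the state is |-y⟩; P(|-x⟩) = |⟨-x|-y⟩|² = 1/2.
Joint probability = 1/2 × 1/2 = 0.250.

0.250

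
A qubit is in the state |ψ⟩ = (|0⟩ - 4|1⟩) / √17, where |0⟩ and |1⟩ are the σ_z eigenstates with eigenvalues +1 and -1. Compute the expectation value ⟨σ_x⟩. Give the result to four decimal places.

⟨σ_x⟩ = 2 Re(a* b)/(|a|²+|b|²) with a = 1, b = -4.
a* b = -4, so ⟨σ_x⟩ = -8/17.

-0.4706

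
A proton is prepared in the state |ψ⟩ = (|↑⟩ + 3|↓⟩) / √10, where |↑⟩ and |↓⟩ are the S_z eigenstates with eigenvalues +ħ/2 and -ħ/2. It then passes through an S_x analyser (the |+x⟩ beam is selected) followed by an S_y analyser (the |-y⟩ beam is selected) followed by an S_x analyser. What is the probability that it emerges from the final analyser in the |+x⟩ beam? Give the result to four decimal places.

0.2000

First analyser (S_x): P(|+x⟩) = |⟨+x|ψ⟩|² = 16/20.
After stage 1 the state is |+x⟩; P(|-y⟩) = |⟨-y|+x⟩|² = 1/2.
After stage 2 the state is |-y⟩; P(|+x⟩) = |⟨+x|-y⟩|² = 1/2.
Joint probability = 16/20 × 1/2 × 1/2 = 0.2000.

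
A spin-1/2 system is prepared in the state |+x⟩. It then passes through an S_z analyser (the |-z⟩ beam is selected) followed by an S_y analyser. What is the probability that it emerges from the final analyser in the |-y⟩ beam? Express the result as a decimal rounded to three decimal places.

0.250

First analyser (S_z): from |+x⟩, P(|-z⟩) = 1/2.
After stage 1 the state is |-z⟩; P(|-y⟩) = |⟨-y|-z⟩|² = 1/2.
Joint probability = 1/2 × 1/2 = 0.250.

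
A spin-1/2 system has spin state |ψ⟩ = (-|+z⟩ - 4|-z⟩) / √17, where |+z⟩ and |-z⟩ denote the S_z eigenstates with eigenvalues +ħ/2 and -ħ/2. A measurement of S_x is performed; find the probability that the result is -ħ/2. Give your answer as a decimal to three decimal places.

|-x⟩ = (|+z⟩ - |-z⟩)/√2, so ⟨-x|ψ⟩ = (3) / (√2·√17).
P = |3|² / 34 = 9/34.

0.265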